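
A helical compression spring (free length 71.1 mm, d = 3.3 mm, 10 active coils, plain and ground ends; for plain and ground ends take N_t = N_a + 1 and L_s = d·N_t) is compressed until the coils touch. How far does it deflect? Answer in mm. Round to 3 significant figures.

N_t = 11; L_s = 3.3·11 = 36.3 mm
δ_solid = L₀ − L_s = 71.1 − 36.3 = 34.8 mm

34.8 mm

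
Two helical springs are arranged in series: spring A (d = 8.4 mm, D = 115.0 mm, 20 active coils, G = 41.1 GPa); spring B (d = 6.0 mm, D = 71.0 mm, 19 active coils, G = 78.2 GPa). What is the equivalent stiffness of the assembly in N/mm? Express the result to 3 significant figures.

k_A = Gd⁴/(8D³N_a) = (41.1×10³)(8.4⁴)/(8·115.0³·20) = 0.8409 N/mm
k_B = Gd⁴/(8D³N_a) = (78.2×10³)(6.0⁴)/(8·71.0³·19) = 1.8629 N/mm
Series: 1/k_eq = 1/0.8409 + 1/1.8629 = 1.726; k_eq = 0.57938 N/mm

0.579 N/mm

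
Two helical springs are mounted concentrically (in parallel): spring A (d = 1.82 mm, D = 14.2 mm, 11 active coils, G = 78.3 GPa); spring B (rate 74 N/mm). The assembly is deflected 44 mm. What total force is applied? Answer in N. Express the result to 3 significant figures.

3410 N

k_A = Gd⁴/(8D³N_a) = (78.3×10³)(1.82⁴)/(8·14.2³·11) = 3.4096 N/mm
Parallel: k_eq = 3.4096 + 74 = 77.41 N/mm
F = k_eq·δ = 77.41·44 = 3406 N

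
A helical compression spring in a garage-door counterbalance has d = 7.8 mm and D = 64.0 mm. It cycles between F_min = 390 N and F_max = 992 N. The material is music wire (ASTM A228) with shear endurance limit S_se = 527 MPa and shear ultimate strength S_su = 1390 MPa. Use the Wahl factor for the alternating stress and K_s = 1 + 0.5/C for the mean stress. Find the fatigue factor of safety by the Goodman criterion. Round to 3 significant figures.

C = D/d = 64.0/7.8 = 8.2051; K_W = (4C−1)/(4C−4)+0.615/C = 1.1790; K_s = 1+0.5/C = 1.0609
F_a = (F_max−F_min)/2 = 301 N; F_m = (F_max+F_min)/2 = 691 N
τ_a = K_W·8F_aD/(πd³) = 1.1790 × 103.37 = 121.88 MPa
τ_m = K_s·8F_mD/(πd³) = 1.0609 × 237.31 = 251.77 MPa
Goodman: 1/n_f = τ_a/S_se + τ_m/S_su = 121.88/527 + 251.77/1390 = 0.23127 + 0.18113 = 0.4124
n_f = 1/0.4124 = 2.425

2.42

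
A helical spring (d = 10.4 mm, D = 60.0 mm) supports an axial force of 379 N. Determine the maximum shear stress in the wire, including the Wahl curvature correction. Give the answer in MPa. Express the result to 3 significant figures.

Spring index C = D/d = 60.0/10.4 = 5.7692
K_W = (4C−1)/(4C−4) + 0.615/C = 22.077/19.077 + 0.1066 = 1.2639
τ₀ = 8FD/(πd³) = 8·379·60.0/(π·10.4³) = 181920/3533.9 = 51.479 MPa
τ_max = K·τ₀ = 1.2639 × 51.479 = 65.062 MPa

65.1 MPa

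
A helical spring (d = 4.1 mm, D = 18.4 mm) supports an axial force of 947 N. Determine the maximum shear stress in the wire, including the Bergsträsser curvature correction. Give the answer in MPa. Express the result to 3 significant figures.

859 MPa

Spring index C = D/d = 18.4/4.1 = 4.4878
K_B = (4C+2)/(4C−3) = 19.951/14.951 = 1.3344
τ₀ = 8FD/(πd³) = 8·947·18.4/(π·4.1³) = 139398/216.52 = 643.81 MPa
τ_max = K·τ₀ = 1.3344 × 643.81 = 859.11 MPa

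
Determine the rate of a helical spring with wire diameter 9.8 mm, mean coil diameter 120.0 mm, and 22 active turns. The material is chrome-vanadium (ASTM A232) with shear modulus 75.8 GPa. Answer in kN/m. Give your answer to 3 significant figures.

k = Gd⁴/(8D³N_a) = (75.8×10³ × 9.8⁴) / (8 × 120.0³ × 22)
  = 6.99155e+08 / 3.04128e+08 = 2.2989 N/mm

2.30 kN/m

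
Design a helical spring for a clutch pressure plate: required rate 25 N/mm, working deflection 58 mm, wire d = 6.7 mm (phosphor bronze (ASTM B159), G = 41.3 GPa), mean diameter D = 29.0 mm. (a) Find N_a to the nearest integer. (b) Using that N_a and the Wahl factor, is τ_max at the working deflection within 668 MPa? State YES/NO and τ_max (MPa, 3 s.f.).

(a) 17 coils; (b) YES, τ_max = 489 MPa

N_a = Gd⁴/(8D³k) = (41.3×10³)(6.7⁴)/(8·29.0³·25) = 17.06 → N_a = 17
Actual rate k = Gd⁴/(8D³·17) = 25.091 N/mm
Working load F = kδ = 25.091·58 = 1455.3 N
C = 29.0/6.7 = 4.3284; K_W = (4C−1)/(4C−4)+0.615/C = 1.3674
τ_max = K_W·8FD/(πd³) = 1.3674·357.32 = 488.61 MPa
τ_max ≤ 668 MPa → acceptable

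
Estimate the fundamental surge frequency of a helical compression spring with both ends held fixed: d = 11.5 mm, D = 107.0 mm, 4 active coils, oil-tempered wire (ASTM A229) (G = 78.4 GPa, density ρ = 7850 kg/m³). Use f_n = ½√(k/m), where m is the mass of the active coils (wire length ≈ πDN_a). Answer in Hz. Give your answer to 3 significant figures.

k = Gd⁴/(8D³N_a) = (78.4×10³)(11.5⁴)/(8·107.0³·4) = 34.979 N/mm = 34979 N/m
Wire length L = πDN_a = π·107.0·4 = 1344.6 mm
m = ρ·(πd²/4)·L = 7850 × 103.87×10⁻⁶ m² × 1.3446 m = 1.0963 kg
f_n = ½√(k/m) = 0.5·√(34979/1.0963) = 0.5·√(31905) = 89.31 Hz

89.3 Hz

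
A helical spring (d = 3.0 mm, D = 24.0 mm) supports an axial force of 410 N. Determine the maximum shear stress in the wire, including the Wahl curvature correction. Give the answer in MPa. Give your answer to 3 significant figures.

1100 MPa

Spring index C = D/d = 24.0/3.0 = 8.0000
K_W = (4C−1)/(4C−4) + 0.615/C = 31.000/28.000 + 0.0769 = 1.1840
τ₀ = 8FD/(πd³) = 8·410·24.0/(π·3.0³) = 78720/84.823 = 928.05 MPa
τ_max = K·τ₀ = 1.1840 × 928.05 = 1098.8 MPa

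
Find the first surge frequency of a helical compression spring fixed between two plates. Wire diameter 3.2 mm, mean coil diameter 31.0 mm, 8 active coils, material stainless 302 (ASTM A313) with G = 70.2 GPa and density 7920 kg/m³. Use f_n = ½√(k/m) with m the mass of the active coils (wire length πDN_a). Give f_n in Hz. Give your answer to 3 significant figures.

k = Gd⁴/(8D³N_a) = (70.2×10³)(3.2⁴)/(8·31.0³·8) = 3.8608 N/mm = 3860.8 N/m
Wire length L = πDN_a = π·31.0·8 = 779.11 mm
m = ρ·(πd²/4)·L = 7920 × 8.0425×10⁻⁶ m² × 0.77911 m = 0.049627 kg
f_n = ½√(k/m) = 0.5·√(3860.8/0.049627) = 0.5·√(77796) = 139.46 Hz

139 Hz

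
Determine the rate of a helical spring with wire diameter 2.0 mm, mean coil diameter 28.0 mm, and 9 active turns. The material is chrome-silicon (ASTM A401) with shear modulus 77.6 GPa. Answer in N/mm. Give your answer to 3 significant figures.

0.786 N/mm

k = Gd⁴/(8D³N_a) = (77.6×10³ × 2.0⁴) / (8 × 28.0³ × 9)
  = 1.2416e+06 / 1.58054e+06 = 0.78555 N/mm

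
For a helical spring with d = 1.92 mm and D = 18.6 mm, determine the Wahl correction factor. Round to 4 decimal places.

C = D/d = 18.6/1.92 = 9.6875
K_W = (4C−1)/(4C−4) + 0.615/C = 37.750/34.750 + 0.0635 = 1.1498

1.1498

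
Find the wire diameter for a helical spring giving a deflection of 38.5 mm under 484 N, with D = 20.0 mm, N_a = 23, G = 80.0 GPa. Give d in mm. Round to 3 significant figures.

Required rate k = F/δ = 484/38.5 = 12.571 N/mm
d = (8D³N_a·k / G)^(1/4) = (8·20.0³·23·12.571 / (80.0×10³))^0.25
  = (231.31)^0.25 = 3.8999 mm

3.90 mm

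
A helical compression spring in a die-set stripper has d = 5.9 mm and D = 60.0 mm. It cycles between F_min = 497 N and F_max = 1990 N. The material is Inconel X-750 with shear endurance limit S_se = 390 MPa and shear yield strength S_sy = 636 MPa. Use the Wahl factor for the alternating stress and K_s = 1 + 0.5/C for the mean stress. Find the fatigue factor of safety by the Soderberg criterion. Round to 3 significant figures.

C = D/d = 60.0/5.9 = 10.1695; K_W = (4C−1)/(4C−4)+0.615/C = 1.1423; K_s = 1+0.5/C = 1.0492
F_a = (F_max−F_min)/2 = 746.5 N; F_m = (F_max+F_min)/2 = 1243.5 N
τ_a = K_W·8F_aD/(πd³) = 1.1423 × 555.35 = 634.36 MPa
τ_m = K_s·8F_mD/(πd³) = 1.0492 × 925.08 = 970.57 MPa
Soderberg: 1/n_f = τ_a/S_se + τ_m/S_sy = 634.36/390 + 970.57/636 = 1.62655 + 1.52605 = 3.1526
n_f = 1/3.1526 = 0.3172

0.317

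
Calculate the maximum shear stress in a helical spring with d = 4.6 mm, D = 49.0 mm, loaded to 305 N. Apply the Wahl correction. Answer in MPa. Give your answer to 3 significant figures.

444 MPa

Spring index C = D/d = 49.0/4.6 = 10.6522
K_W = (4C−1)/(4C−4) + 0.615/C = 41.609/38.609 + 0.0577 = 1.1354
τ₀ = 8FD/(πd³) = 8·305·49.0/(π·4.6³) = 119560/305.79 = 390.99 MPa
τ_max = K·τ₀ = 1.1354 × 390.99 = 443.94 MPa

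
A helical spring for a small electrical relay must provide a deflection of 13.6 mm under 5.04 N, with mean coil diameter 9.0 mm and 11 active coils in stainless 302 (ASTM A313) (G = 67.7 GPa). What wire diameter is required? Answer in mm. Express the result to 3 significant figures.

0.770 mm

Required rate k = F/δ = 5.04/13.6 = 0.37059 N/mm
d = (8D³N_a·k / G)^(1/4) = (8·9.0³·11·0.37059 / (67.7×10³))^0.25
  = (0.35117)^0.25 = 0.7698 mm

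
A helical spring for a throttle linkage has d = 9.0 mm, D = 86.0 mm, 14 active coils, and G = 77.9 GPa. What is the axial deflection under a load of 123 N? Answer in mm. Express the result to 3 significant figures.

k = Gd⁴/(8D³N_a) = (77.9×10³)(9.0⁴)/(8·86.0³·14) = 7.1745 N/mm
δ = F/k = 123 / 7.1745 = 17.144 mm

17.1 mm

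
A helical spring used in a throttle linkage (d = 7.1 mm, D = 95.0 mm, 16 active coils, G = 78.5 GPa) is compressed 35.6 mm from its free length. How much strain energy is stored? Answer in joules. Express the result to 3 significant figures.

k = Gd⁴/(8D³N_a) = (78.5×10³)(7.1⁴)/(8·95.0³·16) = 1.8177 N/mm
U = ½kδ² = 0.5 × 1.8177 × 35.6² = 1151.8 N·mm = 1.1518 J

1.15 J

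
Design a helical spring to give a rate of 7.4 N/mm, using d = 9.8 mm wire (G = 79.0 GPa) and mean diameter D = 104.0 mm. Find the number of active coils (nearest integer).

11

N_a = Gd⁴/(8D³k) = (79.0×10³ × 9.8⁴)/(8 × 104.0³ × 7.4)
    = 7.28671e+08 / 6.65919e+07 = 10.94 → 11 coils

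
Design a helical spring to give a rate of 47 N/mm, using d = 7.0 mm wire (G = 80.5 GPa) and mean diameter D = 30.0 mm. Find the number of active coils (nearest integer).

19

N_a = Gd⁴/(8D³k) = (80.5×10³ × 7.0⁴)/(8 × 30.0³ × 47)
    = 1.9328e+08 / 1.0152e+07 = 19.04 → 19 coils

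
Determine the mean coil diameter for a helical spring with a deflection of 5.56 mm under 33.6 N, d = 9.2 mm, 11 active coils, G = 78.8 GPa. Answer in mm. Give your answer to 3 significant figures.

Required rate k = F/δ = 33.6/5.56 = 6.0432 N/mm
D = (Gd⁴/(8N_a·k))^(1/3) = (78.8×10³·9.2⁴/(8·11·6.0432))^(1/3)
  = (1.06153e+06)^(1/3) = 102.0102 mm

102 mm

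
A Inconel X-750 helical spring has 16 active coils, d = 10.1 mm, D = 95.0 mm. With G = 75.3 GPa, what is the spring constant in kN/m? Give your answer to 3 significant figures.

7.14 kN/m

k = Gd⁴/(8D³N_a) = (75.3×10³ × 10.1⁴) / (8 × 95.0³ × 16)
  = 7.83575e+08 / 1.09744e+08 = 7.14 N/mm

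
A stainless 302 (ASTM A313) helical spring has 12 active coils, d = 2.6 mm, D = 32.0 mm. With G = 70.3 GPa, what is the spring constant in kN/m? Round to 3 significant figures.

1.02 kN/m

k = Gd⁴/(8D³N_a) = (70.3×10³ × 2.6⁴) / (8 × 32.0³ × 12)
  = 3.21254e+06 / 3.14573e+06 = 1.0212 N/mm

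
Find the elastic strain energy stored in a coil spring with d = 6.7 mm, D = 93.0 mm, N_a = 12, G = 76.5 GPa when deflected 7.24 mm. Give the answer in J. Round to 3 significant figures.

0.0523 J

k = Gd⁴/(8D³N_a) = (76.5×10³)(6.7⁴)/(8·93.0³·12) = 1.9964 N/mm
U = ½kδ² = 0.5 × 1.9964 × 7.24² = 52.322 N·mm = 0.052322 J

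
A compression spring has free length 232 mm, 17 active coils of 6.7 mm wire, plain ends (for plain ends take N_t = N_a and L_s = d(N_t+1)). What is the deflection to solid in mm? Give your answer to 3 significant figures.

111 mm

N_t = 17; L_s = 6.7·18 = 120.6 mm
δ_solid = L₀ − L_s = 232 − 120.6 = 111.4 mm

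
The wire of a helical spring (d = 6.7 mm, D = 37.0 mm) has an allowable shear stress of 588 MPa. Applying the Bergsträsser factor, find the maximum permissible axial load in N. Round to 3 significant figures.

1490 N

C = D/d = 37.0/6.7 = 5.5224
K_B = (4C+2)/(4C−3) = 24.090/19.090 = 1.2619
τ_max = K·8FD/(πd³) → F_max = τ_allow·πd³/(8DK)
F_max = 588·π·6.7³/(8·37.0·1.2619) = 5.5559e+05/373.53 = 1487.4 N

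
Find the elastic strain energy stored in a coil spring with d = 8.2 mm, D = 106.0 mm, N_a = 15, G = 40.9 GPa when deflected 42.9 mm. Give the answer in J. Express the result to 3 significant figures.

k = Gd⁴/(8D³N_a) = (40.9×10³)(8.2⁴)/(8·106.0³·15) = 1.2938 N/mm
U = ½kδ² = 0.5 × 1.2938 × 42.9² = 1190.6 N·mm = 1.1906 J

1.19 J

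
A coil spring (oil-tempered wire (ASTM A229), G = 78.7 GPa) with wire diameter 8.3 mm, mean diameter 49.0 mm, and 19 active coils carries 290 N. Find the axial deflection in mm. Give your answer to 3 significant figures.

k = Gd⁴/(8D³N_a) = (78.7×10³)(8.3⁴)/(8·49.0³·19) = 20.886 N/mm
δ = F/k = 290 / 20.886 = 13.885 mm

13.9 mm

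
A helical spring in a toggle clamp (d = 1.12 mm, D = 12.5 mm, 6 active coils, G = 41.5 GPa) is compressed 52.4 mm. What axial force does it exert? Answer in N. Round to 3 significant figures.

36.5 N

k = Gd⁴/(8D³N_a) = (41.5×10³)(1.12⁴)/(8·12.5³·6) = 0.69654 N/mm
F = k·δ = 0.69654 × 52.4 = 36.499 N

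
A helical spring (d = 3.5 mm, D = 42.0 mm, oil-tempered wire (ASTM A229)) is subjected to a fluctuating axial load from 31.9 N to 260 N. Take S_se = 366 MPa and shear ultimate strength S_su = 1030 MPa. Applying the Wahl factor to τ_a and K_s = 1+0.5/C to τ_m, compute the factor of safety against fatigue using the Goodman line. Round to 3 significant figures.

0.808

C = D/d = 42.0/3.5 = 12.0000; K_W = (4C−1)/(4C−4)+0.615/C = 1.1194; K_s = 1+0.5/C = 1.0417
F_a = (F_max−F_min)/2 = 114.05 N; F_m = (F_max+F_min)/2 = 145.95 N
τ_a = K_W·8F_aD/(πd³) = 1.1194 × 284.5 = 318.48 MPa
τ_m = K_s·8F_mD/(πd³) = 1.0417 × 364.07 = 379.24 MPa
Goodman: 1/n_f = τ_a/S_se + τ_m/S_su = 318.48/366 + 379.24/1030 = 0.87016 + 0.36820 = 1.2384
n_f = 1/1.2384 = 0.8075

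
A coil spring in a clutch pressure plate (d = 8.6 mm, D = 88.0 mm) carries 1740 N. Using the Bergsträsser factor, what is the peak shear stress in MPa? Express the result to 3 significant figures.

Spring index C = D/d = 88.0/8.6 = 10.2326
K_B = (4C+2)/(4C−3) = 42.930/37.930 = 1.1318
τ₀ = 8FD/(πd³) = 8·1740·88.0/(π·8.6³) = 1.22496e+06/1998.2 = 613.02 MPa
τ_max = K·τ₀ = 1.1318 × 613.02 = 693.83 MPa

694 MPa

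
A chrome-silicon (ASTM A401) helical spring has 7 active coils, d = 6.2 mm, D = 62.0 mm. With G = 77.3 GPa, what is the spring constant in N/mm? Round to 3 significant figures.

8.56 N/mm

k = Gd⁴/(8D³N_a) = (77.3×10³ × 6.2⁴) / (8 × 62.0³ × 7)
  = 1.14221e+08 / 1.33464e+07 = 8.5582 N/mm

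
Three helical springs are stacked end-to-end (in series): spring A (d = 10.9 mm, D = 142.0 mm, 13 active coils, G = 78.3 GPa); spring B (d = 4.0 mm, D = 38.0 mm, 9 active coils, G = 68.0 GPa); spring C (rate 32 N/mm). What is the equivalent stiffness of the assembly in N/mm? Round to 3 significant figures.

1.90 N/mm

k_A = Gd⁴/(8D³N_a) = (78.3×10³)(10.9⁴)/(8·142.0³·13) = 3.7117 N/mm
k_B = Gd⁴/(8D³N_a) = (68.0×10³)(4.0⁴)/(8·38.0³·9) = 4.4062 N/mm
Series: 1/k_eq = 1/3.7117 + 1/4.4062 + 1/32 = 0.52762; k_eq = 1.8953 N/mm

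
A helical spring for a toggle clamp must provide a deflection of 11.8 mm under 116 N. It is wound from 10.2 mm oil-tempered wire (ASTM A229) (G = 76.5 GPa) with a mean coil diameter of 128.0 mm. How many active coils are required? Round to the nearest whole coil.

5

Required rate k = F/δ = 116/11.8 = 9.8305 N/mm
N_a = Gd⁴/(8D³k) = (76.5×10³ × 10.2⁴)/(8 × 128.0³ × 9.8305)
    = 8.28061e+08 / 1.64929e+08 = 5.021 → 5 coils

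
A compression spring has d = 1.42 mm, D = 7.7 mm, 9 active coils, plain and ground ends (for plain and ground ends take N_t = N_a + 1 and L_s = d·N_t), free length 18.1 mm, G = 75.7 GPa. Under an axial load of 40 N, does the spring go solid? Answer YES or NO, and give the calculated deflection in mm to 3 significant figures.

YES, δ = 4.27 mm

k = Gd⁴/(8D³N_a) = (75.7×10³)(1.42⁴)/(8·7.7³·9) = 9.3636 N/mm
N_t = 10; L_s = 1.42·10 = 14.2 mm; δ_solid = L₀ − L_s = 18.1 − 14.2 = 3.9 mm
δ = F/k = 40/9.3636 = 4.2718 mm
δ ≥ δ_solid → spring goes solid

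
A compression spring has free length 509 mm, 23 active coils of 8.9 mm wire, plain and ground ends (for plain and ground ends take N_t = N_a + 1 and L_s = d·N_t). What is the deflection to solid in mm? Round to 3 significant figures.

295 mm

N_t = 24; L_s = 8.9·24 = 213.6 mm
δ_solid = L₀ − L_s = 509 − 213.6 = 295.4 mm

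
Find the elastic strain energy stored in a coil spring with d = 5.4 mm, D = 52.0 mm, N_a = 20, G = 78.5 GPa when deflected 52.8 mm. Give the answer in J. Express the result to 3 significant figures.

4.14 J

k = Gd⁴/(8D³N_a) = (78.5×10³)(5.4⁴)/(8·52.0³·20) = 2.967 N/mm
U = ½kδ² = 0.5 × 2.967 × 52.8² = 4135.7 N·mm = 4.1357 J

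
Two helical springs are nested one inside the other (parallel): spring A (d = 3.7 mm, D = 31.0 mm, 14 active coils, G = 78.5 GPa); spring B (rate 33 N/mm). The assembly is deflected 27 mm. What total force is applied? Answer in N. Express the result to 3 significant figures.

k_A = Gd⁴/(8D³N_a) = (78.5×10³)(3.7⁴)/(8·31.0³·14) = 4.4093 N/mm
Parallel: k_eq = 4.4093 + 33 = 37.409 N/mm
F = k_eq·δ = 37.409·27 = 1010.1 N

1010 N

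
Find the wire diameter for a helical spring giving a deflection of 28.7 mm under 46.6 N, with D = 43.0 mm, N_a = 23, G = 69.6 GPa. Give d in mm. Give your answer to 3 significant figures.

Required rate k = F/δ = 46.6/28.7 = 1.6237 N/mm
d = (8D³N_a·k / G)^(1/4) = (8·43.0³·23·1.6237 / (69.6×10³))^0.25
  = (341.29)^0.25 = 4.2981 mm

4.30 mm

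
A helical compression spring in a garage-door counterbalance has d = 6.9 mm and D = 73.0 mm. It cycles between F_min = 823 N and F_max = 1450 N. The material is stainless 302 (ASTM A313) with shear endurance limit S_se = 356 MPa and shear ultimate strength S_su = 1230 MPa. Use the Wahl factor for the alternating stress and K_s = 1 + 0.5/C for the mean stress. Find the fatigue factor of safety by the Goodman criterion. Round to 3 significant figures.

0.898

C = D/d = 73.0/6.9 = 10.5797; K_W = (4C−1)/(4C−4)+0.615/C = 1.1364; K_s = 1+0.5/C = 1.0473
F_a = (F_max−F_min)/2 = 313.5 N; F_m = (F_max+F_min)/2 = 1136.5 N
τ_a = K_W·8F_aD/(πd³) = 1.1364 × 177.4 = 201.6 MPa
τ_m = K_s·8F_mD/(πd³) = 1.0473 × 643.11 = 673.5 MPa
Goodman: 1/n_f = τ_a/S_se + τ_m/S_su = 201.6/356 + 673.5/1230 = 0.56629 + 0.54756 = 1.1139
n_f = 1/1.1139 = 0.8978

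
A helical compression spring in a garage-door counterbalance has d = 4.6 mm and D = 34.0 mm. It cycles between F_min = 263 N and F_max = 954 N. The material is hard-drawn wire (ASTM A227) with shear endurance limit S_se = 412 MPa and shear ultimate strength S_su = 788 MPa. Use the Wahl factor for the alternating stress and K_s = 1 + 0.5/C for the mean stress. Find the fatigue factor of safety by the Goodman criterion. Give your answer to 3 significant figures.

0.614

C = D/d = 34.0/4.6 = 7.3913; K_W = (4C−1)/(4C−4)+0.615/C = 1.2006; K_s = 1+0.5/C = 1.0676
F_a = (F_max−F_min)/2 = 345.5 N; F_m = (F_max+F_min)/2 = 608.5 N
τ_a = K_W·8F_aD/(πd³) = 1.2006 × 307.32 = 368.96 MPa
τ_m = K_s·8F_mD/(πd³) = 1.0676 × 541.26 = 577.87 MPa
Goodman: 1/n_f = τ_a/S_se + τ_m/S_su = 368.96/412 + 577.87/788 = 0.89552 + 0.73334 = 1.6289
n_f = 1/1.6289 = 0.6139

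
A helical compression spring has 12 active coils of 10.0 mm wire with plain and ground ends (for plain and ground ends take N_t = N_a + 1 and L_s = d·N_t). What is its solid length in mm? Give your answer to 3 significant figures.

plain and ground ends: N_t = N_a + 1 = 12 + 1 = 13
L_s = d·N_t = 10.0 × 13 = 130 mm

130 mm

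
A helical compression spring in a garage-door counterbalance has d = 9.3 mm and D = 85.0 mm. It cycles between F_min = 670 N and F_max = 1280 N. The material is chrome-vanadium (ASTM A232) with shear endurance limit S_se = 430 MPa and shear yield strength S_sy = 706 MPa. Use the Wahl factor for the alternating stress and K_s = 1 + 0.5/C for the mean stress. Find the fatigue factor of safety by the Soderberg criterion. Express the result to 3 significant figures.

1.63

C = D/d = 85.0/9.3 = 9.1398; K_W = (4C−1)/(4C−4)+0.615/C = 1.1594; K_s = 1+0.5/C = 1.0547
F_a = (F_max−F_min)/2 = 305 N; F_m = (F_max+F_min)/2 = 975 N
τ_a = K_W·8F_aD/(πd³) = 1.1594 × 82.075 = 95.16 MPa
τ_m = K_s·8F_mD/(πd³) = 1.0547 × 262.37 = 276.72 MPa
Soderberg: 1/n_f = τ_a/S_se + τ_m/S_sy = 95.16/430 + 276.72/706 = 0.22130 + 0.39196 = 0.61326
n_f = 1/0.61326 = 1.631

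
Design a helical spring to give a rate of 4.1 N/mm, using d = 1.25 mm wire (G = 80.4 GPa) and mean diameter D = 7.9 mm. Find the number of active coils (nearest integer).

N_a = Gd⁴/(8D³k) = (80.4×10³ × 1.25⁴)/(8 × 7.9³ × 4.1)
    = 196289 / 16171.7 = 12.14 → 12 coils

12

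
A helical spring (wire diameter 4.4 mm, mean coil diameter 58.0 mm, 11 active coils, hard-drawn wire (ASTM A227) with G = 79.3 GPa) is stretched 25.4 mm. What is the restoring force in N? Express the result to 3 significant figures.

44.0 N

k = Gd⁴/(8D³N_a) = (79.3×10³)(4.4⁴)/(8·58.0³·11) = 1.7311 N/mm
F = k·δ = 1.7311 × 25.4 = 43.969 N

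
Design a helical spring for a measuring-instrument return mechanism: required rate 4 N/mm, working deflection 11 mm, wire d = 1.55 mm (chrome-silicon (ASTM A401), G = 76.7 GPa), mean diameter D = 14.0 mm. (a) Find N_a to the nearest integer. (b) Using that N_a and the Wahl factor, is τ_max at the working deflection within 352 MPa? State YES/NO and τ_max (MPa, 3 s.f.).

N_a = Gd⁴/(8D³k) = (76.7×10³)(1.55⁴)/(8·14.0³·4) = 5.042 → N_a = 5
Actual rate k = Gd⁴/(8D³·5) = 4.0335 N/mm
Working load F = kδ = 4.0335·11 = 44.368 N
C = 14.0/1.55 = 9.0323; K_W = (4C−1)/(4C−4)+0.615/C = 1.1615
τ_max = K_W·8FD/(πd³) = 1.1615·424.76 = 493.34 MPa
τ_max > 352 MPa → exceeds allowable

(a) 5 coils; (b) NO, τ_max = 493 MPa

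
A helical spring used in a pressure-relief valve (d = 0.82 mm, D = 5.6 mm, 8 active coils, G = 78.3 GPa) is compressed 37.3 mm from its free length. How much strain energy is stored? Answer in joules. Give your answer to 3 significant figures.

2.19 J

k = Gd⁴/(8D³N_a) = (78.3×10³)(0.82⁴)/(8·5.6³·8) = 3.1497 N/mm
U = ½kδ² = 0.5 × 3.1497 × 37.3² = 2191.1 N·mm = 2.1911 J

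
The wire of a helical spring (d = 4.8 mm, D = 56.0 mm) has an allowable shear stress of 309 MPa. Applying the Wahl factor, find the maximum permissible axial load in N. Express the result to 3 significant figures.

213 N

C = D/d = 56.0/4.8 = 11.6667
K_W = (4C−1)/(4C−4) + 0.615/C = 45.667/42.667 + 0.0527 = 1.1230
τ_max = K·8FD/(πd³) → F_max = τ_allow·πd³/(8DK)
F_max = 309·π·4.8³/(8·56.0·1.1230) = 1.0736e+05/503.12 = 213.39 N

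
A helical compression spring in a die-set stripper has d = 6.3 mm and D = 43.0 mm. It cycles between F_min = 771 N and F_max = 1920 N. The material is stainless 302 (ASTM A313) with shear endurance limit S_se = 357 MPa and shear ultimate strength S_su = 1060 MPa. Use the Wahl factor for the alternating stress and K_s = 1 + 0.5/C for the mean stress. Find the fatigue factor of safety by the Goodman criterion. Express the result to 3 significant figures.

C = D/d = 43.0/6.3 = 6.8254; K_W = (4C−1)/(4C−4)+0.615/C = 1.2189; K_s = 1+0.5/C = 1.0733
F_a = (F_max−F_min)/2 = 574.5 N; F_m = (F_max+F_min)/2 = 1345.5 N
τ_a = K_W·8F_aD/(πd³) = 1.2189 × 251.58 = 306.64 MPa
τ_m = K_s·8F_mD/(πd³) = 1.0733 × 589.21 = 632.37 MPa
Goodman: 1/n_f = τ_a/S_se + τ_m/S_su = 306.64/357 + 632.37/1060 = 0.85893 + 0.59658 = 1.4555
n_f = 1/1.4555 = 0.687

0.687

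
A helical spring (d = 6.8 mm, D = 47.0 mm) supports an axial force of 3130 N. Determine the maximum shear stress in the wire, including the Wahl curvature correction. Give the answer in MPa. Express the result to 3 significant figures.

Spring index C = D/d = 47.0/6.8 = 6.9118
K_W = (4C−1)/(4C−4) + 0.615/C = 26.647/23.647 + 0.0890 = 1.2158
τ₀ = 8FD/(πd³) = 8·3130·47.0/(π·6.8³) = 1.17688e+06/987.82 = 1191.4 MPa
τ_max = K·τ₀ = 1.2158 × 1191.4 = 1448.6 MPa

1450 MPa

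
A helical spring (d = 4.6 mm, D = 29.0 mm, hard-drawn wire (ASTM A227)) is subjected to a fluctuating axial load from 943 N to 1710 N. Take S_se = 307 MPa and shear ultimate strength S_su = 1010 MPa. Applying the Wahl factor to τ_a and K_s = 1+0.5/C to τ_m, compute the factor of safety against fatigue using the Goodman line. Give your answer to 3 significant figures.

0.445

C = D/d = 29.0/4.6 = 6.3043; K_W = (4C−1)/(4C−4)+0.615/C = 1.2389; K_s = 1+0.5/C = 1.0793
F_a = (F_max−F_min)/2 = 383.5 N; F_m = (F_max+F_min)/2 = 1326.5 N
τ_a = K_W·8F_aD/(πd³) = 1.2389 × 290.96 = 360.48 MPa
τ_m = K_s·8F_mD/(πd³) = 1.0793 × 1006.4 = 1086.2 MPa
Goodman: 1/n_f = τ_a/S_se + τ_m/S_su = 360.48/307 + 1086.2/1010 = 1.17420 + 1.07547 = 2.2497
n_f = 1/2.2497 = 0.4445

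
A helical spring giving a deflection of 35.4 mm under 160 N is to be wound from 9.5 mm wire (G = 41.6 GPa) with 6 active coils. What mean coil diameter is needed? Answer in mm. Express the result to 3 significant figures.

116 mm

Required rate k = F/δ = 160/35.4 = 4.5198 N/mm
D = (Gd⁴/(8N_a·k))^(1/3) = (41.6×10³·9.5⁴/(8·6·4.5198))^(1/3)
  = (1.56182e+06)^(1/3) = 116.0228 mm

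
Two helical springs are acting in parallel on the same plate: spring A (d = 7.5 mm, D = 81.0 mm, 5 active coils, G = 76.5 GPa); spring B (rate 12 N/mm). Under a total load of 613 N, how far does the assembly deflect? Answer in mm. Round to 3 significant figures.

26.2 mm

k_A = Gd⁴/(8D³N_a) = (76.5×10³)(7.5⁴)/(8·81.0³·5) = 11.387 N/mm
Parallel: k_eq = 11.387 + 12 = 23.387 N/mm
δ = F/k_eq = 613/23.387 = 26.212 mm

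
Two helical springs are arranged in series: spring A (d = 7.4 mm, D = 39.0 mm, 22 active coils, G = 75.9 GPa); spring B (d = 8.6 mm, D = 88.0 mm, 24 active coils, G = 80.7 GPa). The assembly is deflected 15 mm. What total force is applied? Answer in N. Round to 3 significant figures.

43.8 N

k_A = Gd⁴/(8D³N_a) = (75.9×10³)(7.4⁴)/(8·39.0³·22) = 21.8 N/mm
k_B = Gd⁴/(8D³N_a) = (80.7×10³)(8.6⁴)/(8·88.0³·24) = 3.3738 N/mm
Series: 1/k_eq = 1/21.8 + 1/3.3738 = 0.34227; k_eq = 2.9216 N/mm
F = k_eq·δ = 2.9216·15 = 43.825 N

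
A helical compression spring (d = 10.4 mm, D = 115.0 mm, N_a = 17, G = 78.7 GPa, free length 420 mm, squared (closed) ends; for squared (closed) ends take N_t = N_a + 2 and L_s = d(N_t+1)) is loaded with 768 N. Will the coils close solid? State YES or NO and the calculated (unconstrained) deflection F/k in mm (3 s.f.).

NO, δ = 173 mm

k = Gd⁴/(8D³N_a) = (78.7×10³)(10.4⁴)/(8·115.0³·17) = 4.4512 N/mm
N_t = 19; L_s = 10.4·20 = 208 mm; δ_solid = L₀ − L_s = 420 − 208 = 212 mm
δ = F/k = 768/4.4512 = 172.54 mm
δ < δ_solid → spring does not go solid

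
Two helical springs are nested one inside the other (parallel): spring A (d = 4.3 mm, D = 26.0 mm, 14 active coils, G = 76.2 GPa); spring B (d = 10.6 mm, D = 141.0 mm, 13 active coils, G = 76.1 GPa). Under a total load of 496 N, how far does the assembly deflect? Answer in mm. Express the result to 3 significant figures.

30.0 mm

k_A = Gd⁴/(8D³N_a) = (76.2×10³)(4.3⁴)/(8·26.0³·14) = 13.234 N/mm
k_B = Gd⁴/(8D³N_a) = (76.1×10³)(10.6⁴)/(8·141.0³·13) = 3.2955 N/mm
Parallel: k_eq = 13.234 + 3.2955 = 16.529 N/mm
δ = F/k_eq = 496/16.529 = 30.007 mm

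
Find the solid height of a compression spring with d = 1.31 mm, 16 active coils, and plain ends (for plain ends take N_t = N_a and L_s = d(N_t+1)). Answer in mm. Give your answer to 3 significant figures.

plain ends: N_t = N_a = 16
L_s = d·(N_t+1) = 1.31 × 17 = 22.27 mm

22.3 mm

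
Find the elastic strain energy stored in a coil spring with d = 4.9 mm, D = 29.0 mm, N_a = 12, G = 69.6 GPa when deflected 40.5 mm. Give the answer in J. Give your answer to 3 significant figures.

k = Gd⁴/(8D³N_a) = (69.6×10³)(4.9⁴)/(8·29.0³·12) = 17.137 N/mm
U = ½kδ² = 0.5 × 17.137 × 40.5² = 14054 N·mm = 14.054 J

14.1 J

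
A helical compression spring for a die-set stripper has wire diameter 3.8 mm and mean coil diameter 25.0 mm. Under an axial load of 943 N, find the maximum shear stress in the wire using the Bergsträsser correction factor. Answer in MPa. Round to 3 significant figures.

Spring index C = D/d = 25.0/3.8 = 6.5789
K_B = (4C+2)/(4C−3) = 28.316/23.316 = 1.2144
τ₀ = 8FD/(πd³) = 8·943·25.0/(π·3.8³) = 188600/172.39 = 1094.1 MPa
τ_max = K·τ₀ = 1.2144 × 1094.1 = 1328.7 MPa

1330 MPa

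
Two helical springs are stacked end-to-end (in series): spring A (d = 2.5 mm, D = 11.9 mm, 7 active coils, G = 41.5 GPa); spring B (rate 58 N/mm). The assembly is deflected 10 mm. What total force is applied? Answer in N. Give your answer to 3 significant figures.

133 N

k_A = Gd⁴/(8D³N_a) = (41.5×10³)(2.5⁴)/(8·11.9³·7) = 17.178 N/mm
Series: 1/k_eq = 1/17.178 + 1/58 = 0.075454; k_eq = 13.253 N/mm
F = k_eq·δ = 13.253·10 = 132.53 N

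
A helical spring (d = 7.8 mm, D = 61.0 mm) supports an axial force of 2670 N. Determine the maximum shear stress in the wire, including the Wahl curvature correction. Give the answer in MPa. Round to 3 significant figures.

Spring index C = D/d = 61.0/7.8 = 7.8205
K_W = (4C−1)/(4C−4) + 0.615/C = 30.282/27.282 + 0.0786 = 1.1886
τ₀ = 8FD/(πd³) = 8·2670·61.0/(π·7.8³) = 1.30296e+06/1490.8 = 873.97 MPa
τ_max = K·τ₀ = 1.1886 × 873.97 = 1038.8 MPa

1040 MPa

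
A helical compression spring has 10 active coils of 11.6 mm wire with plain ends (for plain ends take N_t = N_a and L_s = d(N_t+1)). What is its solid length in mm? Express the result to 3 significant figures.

128 mm

plain ends: N_t = N_a = 10
L_s = d·(N_t+1) = 11.6 × 11 = 127.6 mm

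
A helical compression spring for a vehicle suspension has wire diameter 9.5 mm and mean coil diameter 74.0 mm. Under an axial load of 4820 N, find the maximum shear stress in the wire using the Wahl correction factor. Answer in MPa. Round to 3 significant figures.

1260 MPa

Spring index C = D/d = 74.0/9.5 = 7.7895
K_W = (4C−1)/(4C−4) + 0.615/C = 30.158/27.158 + 0.0790 = 1.1894
τ₀ = 8FD/(πd³) = 8·4820·74.0/(π·9.5³) = 2.85344e+06/2693.5 = 1059.4 MPa
τ_max = K·τ₀ = 1.1894 × 1059.4 = 1260 MPa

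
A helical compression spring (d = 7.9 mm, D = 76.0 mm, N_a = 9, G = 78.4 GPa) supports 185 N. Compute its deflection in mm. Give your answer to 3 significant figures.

19.1 mm

k = Gd⁴/(8D³N_a) = (78.4×10³)(7.9⁴)/(8·76.0³·9) = 9.6616 N/mm
δ = F/k = 185 / 9.6616 = 19.148 mm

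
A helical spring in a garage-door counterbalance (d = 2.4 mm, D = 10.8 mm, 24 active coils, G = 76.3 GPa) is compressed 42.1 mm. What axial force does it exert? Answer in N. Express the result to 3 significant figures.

k = Gd⁴/(8D³N_a) = (76.3×10³)(2.4⁴)/(8·10.8³·24) = 10.466 N/mm
F = k·δ = 10.466 × 42.1 = 440.64 N

441 N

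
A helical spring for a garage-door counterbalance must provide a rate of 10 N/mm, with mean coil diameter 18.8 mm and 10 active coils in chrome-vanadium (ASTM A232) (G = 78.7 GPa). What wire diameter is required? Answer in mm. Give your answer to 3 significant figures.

d = (8D³N_a·k / G)^(1/4) = (8·18.8³·10·10 / (78.7×10³))^0.25
  = (67.544)^0.25 = 2.8668 mm

2.87 mm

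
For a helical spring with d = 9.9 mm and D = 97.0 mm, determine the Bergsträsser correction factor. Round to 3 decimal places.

C = D/d = 97.0/9.9 = 9.7980
K_B = (4C+2)/(4C−3) = 41.192/36.192 = 1.1382

1.138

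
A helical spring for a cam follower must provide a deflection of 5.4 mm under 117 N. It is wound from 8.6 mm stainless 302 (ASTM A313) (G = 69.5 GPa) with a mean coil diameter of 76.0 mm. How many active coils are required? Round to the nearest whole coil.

5

Required rate k = F/δ = 117/5.4 = 21.667 N/mm
N_a = Gd⁴/(8D³k) = (69.5×10³ × 8.6⁴)/(8 × 76.0³ × 21.667)
    = 3.80171e+08 / 7.60892e+07 = 4.996 → 5 coils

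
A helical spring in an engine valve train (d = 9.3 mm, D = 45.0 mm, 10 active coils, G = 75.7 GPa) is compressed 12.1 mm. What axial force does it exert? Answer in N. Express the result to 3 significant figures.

940 N

k = Gd⁴/(8D³N_a) = (75.7×10³)(9.3⁴)/(8·45.0³·10) = 77.678 N/mm
F = k·δ = 77.678 × 12.1 = 939.91 N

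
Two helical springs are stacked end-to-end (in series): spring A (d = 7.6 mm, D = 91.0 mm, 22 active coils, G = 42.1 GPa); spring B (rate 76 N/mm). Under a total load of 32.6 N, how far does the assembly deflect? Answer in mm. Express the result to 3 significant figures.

k_A = Gd⁴/(8D³N_a) = (42.1×10³)(7.6⁴)/(8·91.0³·22) = 1.059 N/mm
Series: 1/k_eq = 1/1.059 + 1/76 = 0.95744; k_eq = 1.0445 N/mm
δ = F/k_eq = 32.6/1.0445 = 31.212 mm

31.2 mm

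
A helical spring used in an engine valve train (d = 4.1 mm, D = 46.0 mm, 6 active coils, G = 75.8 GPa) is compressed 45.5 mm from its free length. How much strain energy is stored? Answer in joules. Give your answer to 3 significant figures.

4.75 J

k = Gd⁴/(8D³N_a) = (75.8×10³)(4.1⁴)/(8·46.0³·6) = 4.5845 N/mm
U = ½kδ² = 0.5 × 4.5845 × 45.5² = 4745.5 N·mm = 4.7455 J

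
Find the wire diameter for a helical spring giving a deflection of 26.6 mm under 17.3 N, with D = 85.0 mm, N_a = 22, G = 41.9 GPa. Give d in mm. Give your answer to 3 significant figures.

Required rate k = F/δ = 17.3/26.6 = 0.65038 N/mm
d = (8D³N_a·k / G)^(1/4) = (8·85.0³·22·0.65038 / (41.9×10³))^0.25
  = (1677.7)^0.25 = 6.4000 mm

6.40 mm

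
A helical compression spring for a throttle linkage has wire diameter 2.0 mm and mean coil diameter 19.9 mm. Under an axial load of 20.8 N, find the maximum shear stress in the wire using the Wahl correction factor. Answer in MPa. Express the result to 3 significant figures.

Spring index C = D/d = 19.9/2.0 = 9.9500
K_W = (4C−1)/(4C−4) + 0.615/C = 38.800/35.800 + 0.0618 = 1.1456
τ₀ = 8FD/(πd³) = 8·20.8·19.9/(π·2.0³) = 3311.36/25.133 = 131.75 MPa
τ_max = K·τ₀ = 1.1456 × 131.75 = 150.94 MPa

151 MPa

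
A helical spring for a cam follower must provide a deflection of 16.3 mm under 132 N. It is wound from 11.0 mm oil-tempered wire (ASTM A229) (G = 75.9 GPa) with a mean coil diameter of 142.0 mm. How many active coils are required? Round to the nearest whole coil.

Required rate k = F/δ = 132/16.3 = 8.0982 N/mm
N_a = Gd⁴/(8D³k) = (75.9×10³ × 11.0⁴)/(8 × 142.0³ × 8.0982)
    = 1.11125e+09 / 1.85499e+08 = 5.991 → 6 coils

6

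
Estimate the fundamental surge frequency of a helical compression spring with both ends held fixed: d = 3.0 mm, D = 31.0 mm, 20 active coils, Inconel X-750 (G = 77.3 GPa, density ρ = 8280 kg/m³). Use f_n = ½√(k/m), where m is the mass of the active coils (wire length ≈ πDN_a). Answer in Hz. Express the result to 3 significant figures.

53.7 Hz

k = Gd⁴/(8D³N_a) = (77.3×10³)(3.0⁴)/(8·31.0³·20) = 1.3136 N/mm = 1313.6 N/m
Wire length L = πDN_a = π·31.0·20 = 1947.8 mm
m = ρ·(πd²/4)·L = 8280 × 7.0686×10⁻⁶ m² × 1.9478 m = 0.114 kg
f_n = ½√(k/m) = 0.5·√(1313.6/0.114) = 0.5·√(11523) = 53.672 Hz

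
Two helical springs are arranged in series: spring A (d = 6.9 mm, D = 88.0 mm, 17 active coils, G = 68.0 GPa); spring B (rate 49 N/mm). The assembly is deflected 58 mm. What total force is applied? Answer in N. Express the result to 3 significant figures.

93.3 N

k_A = Gd⁴/(8D³N_a) = (68.0×10³)(6.9⁴)/(8·88.0³·17) = 1.6631 N/mm
Series: 1/k_eq = 1/1.6631 + 1/49 = 0.62169; k_eq = 1.6085 N/mm
F = k_eq·δ = 1.6085·58 = 93.293 N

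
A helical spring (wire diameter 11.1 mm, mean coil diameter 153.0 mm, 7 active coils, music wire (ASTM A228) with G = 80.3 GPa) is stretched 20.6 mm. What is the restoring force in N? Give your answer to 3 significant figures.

125 N

k = Gd⁴/(8D³N_a) = (80.3×10³)(11.1⁴)/(8·153.0³·7) = 6.0778 N/mm
F = k·δ = 6.0778 × 20.6 = 125.2 N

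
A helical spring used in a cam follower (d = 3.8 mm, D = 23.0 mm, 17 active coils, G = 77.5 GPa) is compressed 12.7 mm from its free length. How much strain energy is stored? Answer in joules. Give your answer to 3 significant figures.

k = Gd⁴/(8D³N_a) = (77.5×10³)(3.8⁴)/(8·23.0³·17) = 9.7659 N/mm
U = ½kδ² = 0.5 × 9.7659 × 12.7² = 787.57 N·mm = 0.78757 J

0.788 J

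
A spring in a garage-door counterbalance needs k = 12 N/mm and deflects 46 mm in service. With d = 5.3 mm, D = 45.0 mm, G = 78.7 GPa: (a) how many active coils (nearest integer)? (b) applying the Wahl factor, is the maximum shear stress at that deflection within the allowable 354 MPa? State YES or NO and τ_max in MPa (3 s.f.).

N_a = Gd⁴/(8D³k) = (78.7×10³)(5.3⁴)/(8·45.0³·12) = 7.099 → N_a = 7
Actual rate k = Gd⁴/(8D³·7) = 12.169 N/mm
Working load F = kδ = 12.169·46 = 559.77 N
C = 45.0/5.3 = 8.4906; K_W = (4C−1)/(4C−4)+0.615/C = 1.1726
τ_max = K_W·8FD/(πd³) = 1.1726·430.86 = 505.21 MPa
τ_max > 354 MPa → exceeds allowable

(a) 7 coils; (b) NO, τ_max = 505 MPa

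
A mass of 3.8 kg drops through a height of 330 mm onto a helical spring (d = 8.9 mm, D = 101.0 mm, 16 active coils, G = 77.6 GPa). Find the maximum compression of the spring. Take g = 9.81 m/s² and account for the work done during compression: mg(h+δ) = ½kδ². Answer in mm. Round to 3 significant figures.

k = Gd⁴/(8D³N_a) = (77.6×10³)(8.9⁴)/(8·101.0³·16) = 3.6919 N/mm
W = mg = 3.8 × 9.81 = 37.278 N
½kδ² − Wδ − Wh = 0 → δ = (W + √(W² + 2kWh))/k
δ = (37.278 + √(1389.6 + 90833.1))/3.6919 = (37.278 + 303.68)/3.6919 = 92.354 mm

92.4 mm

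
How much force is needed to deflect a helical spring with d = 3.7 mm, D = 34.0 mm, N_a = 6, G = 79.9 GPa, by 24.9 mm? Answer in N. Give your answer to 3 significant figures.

198 N

k = Gd⁴/(8D³N_a) = (79.9×10³)(3.7⁴)/(8·34.0³·6) = 7.9374 N/mm
F = k·δ = 7.9374 × 24.9 = 197.64 N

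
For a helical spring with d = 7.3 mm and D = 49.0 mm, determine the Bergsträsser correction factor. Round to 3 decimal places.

C = D/d = 49.0/7.3 = 6.7123
K_B = (4C+2)/(4C−3) = 28.849/23.849 = 1.2096

1.210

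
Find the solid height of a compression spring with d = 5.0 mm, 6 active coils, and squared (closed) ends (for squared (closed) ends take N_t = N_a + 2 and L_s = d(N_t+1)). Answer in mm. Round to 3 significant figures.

squared (closed) ends: N_t = N_a + 2 = 6 + 2 = 8
L_s = d·(N_t+1) = 5.0 × 9 = 45 mm

45.0 mm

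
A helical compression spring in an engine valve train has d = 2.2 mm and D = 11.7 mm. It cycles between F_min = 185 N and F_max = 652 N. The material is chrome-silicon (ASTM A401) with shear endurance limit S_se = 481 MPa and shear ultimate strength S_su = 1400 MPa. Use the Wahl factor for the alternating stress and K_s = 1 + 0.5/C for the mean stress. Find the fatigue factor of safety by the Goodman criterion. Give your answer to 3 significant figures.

C = D/d = 11.7/2.2 = 5.3182; K_W = (4C−1)/(4C−4)+0.615/C = 1.2893; K_s = 1+0.5/C = 1.0940
F_a = (F_max−F_min)/2 = 233.5 N; F_m = (F_max+F_min)/2 = 418.5 N
τ_a = K_W·8F_aD/(πd³) = 1.2893 × 653.35 = 842.38 MPa
τ_m = K_s·8F_mD/(πd³) = 1.0940 × 1171 = 1281.1 MPa
Goodman: 1/n_f = τ_a/S_se + τ_m/S_su = 842.38/481 + 1281.1/1400 = 1.75131 + 0.91506 = 2.6664
n_f = 1/2.6664 = 0.375

0.375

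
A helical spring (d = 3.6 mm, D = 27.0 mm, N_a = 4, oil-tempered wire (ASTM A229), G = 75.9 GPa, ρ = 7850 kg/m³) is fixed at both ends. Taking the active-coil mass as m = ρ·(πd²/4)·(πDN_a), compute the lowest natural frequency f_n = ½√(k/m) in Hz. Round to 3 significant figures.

k = Gd⁴/(8D³N_a) = (75.9×10³)(3.6⁴)/(8·27.0³·4) = 20.24 N/mm = 20240 N/m
Wire length L = πDN_a = π·27.0·4 = 339.29 mm
m = ρ·(πd²/4)·L = 7850 × 10.179×10⁻⁶ m² × 0.33929 m = 0.027111 kg
f_n = ½√(k/m) = 0.5·√(20240/0.027111) = 0.5·√(7.4657e+05) = 432.02 Hz

432 Hz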